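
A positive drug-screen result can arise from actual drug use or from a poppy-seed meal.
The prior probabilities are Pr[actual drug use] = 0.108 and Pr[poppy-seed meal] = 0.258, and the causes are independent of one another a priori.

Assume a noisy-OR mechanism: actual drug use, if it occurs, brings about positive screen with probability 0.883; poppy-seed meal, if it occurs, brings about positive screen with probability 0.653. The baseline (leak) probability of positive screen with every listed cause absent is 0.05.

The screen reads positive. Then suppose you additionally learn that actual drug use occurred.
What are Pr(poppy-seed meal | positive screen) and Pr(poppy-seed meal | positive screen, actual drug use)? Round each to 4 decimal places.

Pr(poppy-seed meal | positive screen) ≈ 0.6344; Pr(poppy-seed meal | positive screen, actual drug use) ≈ 0.2733

Under noisy-OR, P(positive screen | causes) = 1 − (1−0.05)·∏(1−qᵢ) over the active causes.
Sum P(positive screen|·) weighted by the priors over the 4 (actual drug use, poppy-seed meal) configurations:
  P(positive screen) = 0.05×0.892×0.742 + 0.67035×0.892×0.258 + 0.88885×0.108×0.742 + 0.961431×0.108×0.258
        = 0.033093 + 0.154272 + 0.071229 + 0.026789 = 0.285383
Configurations with poppy-seed meal contribute 0.181061, so
  P(poppy-seed meal | positive screen) = 0.181061 / 0.285383 ≈ 0.6344

With the extra evidence:
Numerator (weight on configurations with poppy-seed meal): 0.961431·0.258 = 0.248049
Denominator P(positive screen | actual drug use): 0.88885·0.742 + 0.961431·0.258 = 0.907576
P(poppy-seed meal | positive screen, actual drug use) = 0.248049/0.907576 ≈ 0.2733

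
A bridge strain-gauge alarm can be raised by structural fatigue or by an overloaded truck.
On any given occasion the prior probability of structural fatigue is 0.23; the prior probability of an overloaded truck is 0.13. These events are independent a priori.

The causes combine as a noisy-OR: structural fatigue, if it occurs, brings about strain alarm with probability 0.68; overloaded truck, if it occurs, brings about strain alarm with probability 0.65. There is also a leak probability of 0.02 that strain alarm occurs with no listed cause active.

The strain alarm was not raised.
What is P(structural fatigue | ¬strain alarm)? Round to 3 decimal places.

Under noisy-OR, P(strain alarm | causes) = 1 − (1−0.02)·∏(1−qᵢ) over the active causes.
Weight on structural fatigue=true, given the evidence: 0.062751 + 0.003282 = 0.066033
Denominator P(¬strain alarm): 0.98×0.77×0.87 + 0.343×0.77×0.13 + 0.3136×0.23×0.87 + 0.10976×0.23×0.13 = 0.756869
Posterior = 0.066033 / 0.756869 ≈ 0.087

P(structural fatigue | ¬strain alarm) ≈ 0.087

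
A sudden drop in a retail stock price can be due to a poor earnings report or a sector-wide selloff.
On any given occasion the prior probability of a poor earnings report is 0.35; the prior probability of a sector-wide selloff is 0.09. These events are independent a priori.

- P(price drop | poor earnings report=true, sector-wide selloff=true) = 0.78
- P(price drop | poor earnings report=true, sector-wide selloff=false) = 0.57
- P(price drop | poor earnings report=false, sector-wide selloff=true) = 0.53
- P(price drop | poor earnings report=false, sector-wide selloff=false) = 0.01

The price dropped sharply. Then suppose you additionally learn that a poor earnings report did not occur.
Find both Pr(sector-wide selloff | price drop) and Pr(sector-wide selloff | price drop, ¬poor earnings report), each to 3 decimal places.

Numerator (weight on configurations with sector-wide selloff): 0.031005 + 0.024570 = 0.055575
The normalizing constant is 0.01·0.65·0.91 + 0.53·0.65·0.09 + 0.57·0.35·0.91 + 0.78·0.35·0.09 = 0.243035
Posterior = 0.055575 / 0.243035 ≈ 0.229

With the extra evidence:
By total probability over both values of sector-wide selloff:
  P(price drop | ¬poor earnings report) = 0.01·0.91 + 0.53·0.09
        = 0.009100 + 0.047700 = 0.056800
Keeping only the sector-wide selloff-present terms gives 0.047700, so
  P(sector-wide selloff | price drop, ¬poor earnings report) = 0.047700 / 0.056800 ≈ 0.840

Pr(sector-wide selloff | price drop) ≈ 0.229; Pr(sector-wide selloff | price drop, ¬poor earnings report) ≈ 0.840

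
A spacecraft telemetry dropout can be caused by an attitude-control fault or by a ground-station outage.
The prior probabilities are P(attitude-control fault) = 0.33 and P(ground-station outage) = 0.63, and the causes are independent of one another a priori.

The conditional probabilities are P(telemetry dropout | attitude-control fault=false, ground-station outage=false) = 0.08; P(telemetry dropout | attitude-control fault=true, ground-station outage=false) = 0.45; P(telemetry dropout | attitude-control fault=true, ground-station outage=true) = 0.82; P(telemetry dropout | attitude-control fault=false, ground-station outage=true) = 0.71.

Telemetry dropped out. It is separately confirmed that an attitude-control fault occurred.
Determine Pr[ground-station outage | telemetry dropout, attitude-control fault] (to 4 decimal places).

Pr[ground-station outage | telemetry dropout, attitude-control fault] ≈ 0.7563

Numerator (weight on configurations with ground-station outage): 0.82·0.63 = 0.516600
The normalizing constant is 0.45·0.37 + 0.82·0.63 = 0.683100
Posterior = 0.516600 / 0.683100 ≈ 0.7563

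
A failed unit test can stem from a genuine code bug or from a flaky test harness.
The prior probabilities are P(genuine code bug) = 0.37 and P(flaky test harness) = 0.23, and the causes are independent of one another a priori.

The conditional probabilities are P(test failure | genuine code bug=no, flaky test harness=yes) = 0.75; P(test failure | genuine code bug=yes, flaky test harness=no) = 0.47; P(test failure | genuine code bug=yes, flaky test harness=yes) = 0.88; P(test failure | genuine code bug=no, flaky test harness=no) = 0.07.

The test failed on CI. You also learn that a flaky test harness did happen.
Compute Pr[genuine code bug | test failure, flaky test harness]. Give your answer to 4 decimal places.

Pr[genuine code bug | test failure, flaky test harness] ≈ 0.4080

By total probability over both values of genuine code bug:
  P(test failure | flaky test harness) = 0.75·0.63 + 0.88·0.37
        = 0.472500 + 0.325600 = 0.798100
The terms with genuine code bug present sum to 0.325600, so
  P(genuine code bug | test failure, flaky test harness) = 0.325600 / 0.798100 ≈ 0.4080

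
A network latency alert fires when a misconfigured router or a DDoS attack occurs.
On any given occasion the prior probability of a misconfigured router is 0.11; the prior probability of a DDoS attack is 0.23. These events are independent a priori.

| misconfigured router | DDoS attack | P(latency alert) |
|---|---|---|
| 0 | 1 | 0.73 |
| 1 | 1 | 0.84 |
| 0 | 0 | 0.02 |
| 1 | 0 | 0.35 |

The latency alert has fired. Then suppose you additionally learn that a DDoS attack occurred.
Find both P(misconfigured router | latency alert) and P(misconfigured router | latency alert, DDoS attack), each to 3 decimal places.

By total probability over the 4 (misconfigured router, DDoS attack) configurations:
  P(latency alert) = 0.02×0.89×0.77 + 0.73×0.89×0.23 + 0.35×0.11×0.77 + 0.84×0.11×0.23
        = 0.013706 + 0.149431 + 0.029645 + 0.021252 = 0.214034
Keeping only the misconfigured router-present terms gives 0.050897, so
  P(misconfigured router | latency alert) = 0.050897 / 0.214034 ≈ 0.238

With the extra evidence:
For the numerator, keep only misconfigured router=true terms: 0.84*0.11 = 0.092400
The normalizing constant is 0.73*0.89 + 0.84*0.11 = 0.742100
Posterior = 0.092400 / 0.742100 ≈ 0.125

P(misconfigured router | latency alert) ≈ 0.238; P(misconfigured router | latency alert, DDoS attack) ≈ 0.125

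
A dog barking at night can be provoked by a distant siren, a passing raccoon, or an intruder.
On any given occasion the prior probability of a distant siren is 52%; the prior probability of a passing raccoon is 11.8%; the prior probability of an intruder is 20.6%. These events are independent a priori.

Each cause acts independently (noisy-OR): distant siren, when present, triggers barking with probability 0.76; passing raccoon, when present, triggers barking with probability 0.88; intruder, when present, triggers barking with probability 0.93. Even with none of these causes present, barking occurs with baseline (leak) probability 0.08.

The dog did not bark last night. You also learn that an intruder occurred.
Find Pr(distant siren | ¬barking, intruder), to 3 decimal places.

Under noisy-OR, P(barking | causes) = 1 − (1−0.08)·∏(1−qᵢ) over the active causes.
Weight on distant siren=true, given the evidence: 0.007089 + 0.000114 = 0.007203
Normalizer over all consistent configurations: 0.0644*0.48*0.882 + 0.007728*0.48*0.118 + 0.015456*0.52*0.882 + 0.001855*0.52*0.118 = 0.034905
Posterior = 0.007203 / 0.034905 ≈ 0.206

Pr(distant siren | ¬barking, intruder) ≈ 0.206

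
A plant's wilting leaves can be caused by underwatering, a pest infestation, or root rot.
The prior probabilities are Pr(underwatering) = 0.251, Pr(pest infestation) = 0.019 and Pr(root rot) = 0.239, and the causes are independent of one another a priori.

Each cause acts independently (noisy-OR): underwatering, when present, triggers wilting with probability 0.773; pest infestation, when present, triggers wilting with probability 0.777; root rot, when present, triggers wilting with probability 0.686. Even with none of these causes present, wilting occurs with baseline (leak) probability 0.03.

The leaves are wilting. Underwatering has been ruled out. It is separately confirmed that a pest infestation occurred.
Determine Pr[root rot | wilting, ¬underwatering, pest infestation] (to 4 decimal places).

Under noisy-OR, P(wilting | causes) = 1 − (1−0.03)·∏(1−qᵢ) over the active causes.
P(wilting | ¬underwatering, pest infestation) = 0.78369×0.761 + 0.932079×0.239 = 0.596388 + 0.222767 = 0.819155
Restricting to configurations with root rot present: 0.932079×0.239 = 0.222767.
Hence the posterior is 0.222767/0.819155 ≈ 0.2719.

Pr[root rot | wilting, ¬underwatering, pest infestation] ≈ 0.2719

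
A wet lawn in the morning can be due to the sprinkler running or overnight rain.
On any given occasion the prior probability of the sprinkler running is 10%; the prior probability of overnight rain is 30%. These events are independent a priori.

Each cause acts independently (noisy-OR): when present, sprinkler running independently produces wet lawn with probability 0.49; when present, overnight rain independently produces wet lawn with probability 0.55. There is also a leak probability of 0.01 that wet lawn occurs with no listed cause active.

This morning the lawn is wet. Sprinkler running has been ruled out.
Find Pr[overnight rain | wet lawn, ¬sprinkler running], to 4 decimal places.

Under noisy-OR, P(wet lawn | causes) = 1 − (1−0.01)·∏(1−qᵢ) over the active causes.
Weight on overnight rain=true, given the evidence: 0.5545×0.3 = 0.166350
The normalizing constant is 0.01×0.7 + 0.5545×0.3 = 0.173350
P(overnight rain | wet lawn, ¬sprinkler running) = 0.166350/0.173350 ≈ 0.9596

Pr[overnight rain | wet lawn, ¬sprinkler running] ≈ 0.9596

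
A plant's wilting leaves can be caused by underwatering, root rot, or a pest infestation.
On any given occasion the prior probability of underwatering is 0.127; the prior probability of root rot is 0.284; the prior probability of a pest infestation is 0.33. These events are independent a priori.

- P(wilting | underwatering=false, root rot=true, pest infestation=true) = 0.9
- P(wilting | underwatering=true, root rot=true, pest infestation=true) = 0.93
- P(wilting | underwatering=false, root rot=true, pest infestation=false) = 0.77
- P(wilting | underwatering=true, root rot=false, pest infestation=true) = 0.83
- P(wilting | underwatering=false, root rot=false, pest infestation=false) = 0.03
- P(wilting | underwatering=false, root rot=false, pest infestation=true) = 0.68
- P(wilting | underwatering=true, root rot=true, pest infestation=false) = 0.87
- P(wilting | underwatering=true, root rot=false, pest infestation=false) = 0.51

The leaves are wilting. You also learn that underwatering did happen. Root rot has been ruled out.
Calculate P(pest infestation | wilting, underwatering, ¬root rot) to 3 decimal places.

Weight on pest infestation=true, given the evidence: 0.83·0.33 = 0.273900
The normalizing constant is 0.51·0.67 + 0.83·0.33 = 0.615600
Posterior = 0.273900 / 0.615600 ≈ 0.445

P(pest infestation | wilting, underwatering, ¬root rot) ≈ 0.445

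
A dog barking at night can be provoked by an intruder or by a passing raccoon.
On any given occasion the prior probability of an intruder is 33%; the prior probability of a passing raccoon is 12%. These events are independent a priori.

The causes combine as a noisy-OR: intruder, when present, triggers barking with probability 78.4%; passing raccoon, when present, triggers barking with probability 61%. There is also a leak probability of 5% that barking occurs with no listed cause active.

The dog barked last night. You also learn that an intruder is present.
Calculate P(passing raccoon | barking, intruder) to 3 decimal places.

Under noisy-OR, P(barking | causes) = 1 − (1−0.05)·∏(1−qᵢ) over the active causes.
Numerator (weight on configurations with passing raccoon): 0.919972*0.12 = 0.110397
The normalizing constant is 0.7948*0.88 + 0.919972*0.12 = 0.809821
P(passing raccoon | barking, intruder) = 0.110397/0.809821 ≈ 0.136

P(passing raccoon | barking, intruder) ≈ 0.136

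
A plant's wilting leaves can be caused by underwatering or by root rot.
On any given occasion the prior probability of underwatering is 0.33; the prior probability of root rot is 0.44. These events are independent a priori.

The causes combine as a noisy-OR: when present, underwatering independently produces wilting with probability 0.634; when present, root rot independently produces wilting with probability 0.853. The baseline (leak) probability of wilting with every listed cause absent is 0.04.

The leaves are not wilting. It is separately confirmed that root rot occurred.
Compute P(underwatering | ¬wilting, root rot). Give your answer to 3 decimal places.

Under noisy-OR, P(wilting | causes) = 1 − (1−0.04)·∏(1−qᵢ) over the active causes.
Numerator (weight on configurations with underwatering): 0.05165·0.33 = 0.017045
The normalizing constant is 0.14112·0.67 + 0.05165·0.33 = 0.111595
Posterior = 0.017045 / 0.111595 ≈ 0.153

P(underwatering | ¬wilting, root rot) ≈ 0.153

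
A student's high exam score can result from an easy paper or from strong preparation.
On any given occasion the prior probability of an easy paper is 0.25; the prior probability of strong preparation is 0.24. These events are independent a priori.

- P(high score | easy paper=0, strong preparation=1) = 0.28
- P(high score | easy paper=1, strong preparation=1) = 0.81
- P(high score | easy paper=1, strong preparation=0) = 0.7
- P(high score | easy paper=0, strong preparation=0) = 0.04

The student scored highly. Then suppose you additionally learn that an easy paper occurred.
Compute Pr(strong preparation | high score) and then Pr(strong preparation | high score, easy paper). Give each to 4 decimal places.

Pr(strong preparation | high score) ≈ 0.3885; Pr(strong preparation | high score, easy paper) ≈ 0.2676

Weight on strong preparation=true, given the evidence: 0.050400 + 0.048600 = 0.099000
Denominator P(high score): 0.04*0.75*0.76 + 0.28*0.75*0.24 + 0.7*0.25*0.76 + 0.81*0.25*0.24 = 0.254800
Posterior = 0.099000 / 0.254800 ≈ 0.3885

Now also conditioning on easy paper=true:
Numerator (weight on configurations with strong preparation): 0.81*0.24 = 0.194400
Normalizer over all consistent configurations: 0.7*0.76 + 0.81*0.24 = 0.726400
Posterior = 0.194400 / 0.726400 ≈ 0.2676
This is intercausal reasoning (explaining away): once easy paper accounts for the high score, strong preparation becomes less likely.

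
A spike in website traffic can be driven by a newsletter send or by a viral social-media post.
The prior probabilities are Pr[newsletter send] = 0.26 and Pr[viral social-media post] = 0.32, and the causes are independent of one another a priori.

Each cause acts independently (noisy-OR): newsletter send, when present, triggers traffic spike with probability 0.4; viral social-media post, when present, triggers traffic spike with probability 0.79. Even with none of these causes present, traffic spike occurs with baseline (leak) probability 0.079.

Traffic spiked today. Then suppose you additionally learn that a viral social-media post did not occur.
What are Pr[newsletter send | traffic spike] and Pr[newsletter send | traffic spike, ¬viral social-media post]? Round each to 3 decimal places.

Under noisy-OR, P(traffic spike | causes) = 1 − (1−0.079)·∏(1−qᵢ) over the active causes.
For the numerator, keep only newsletter send=true terms: 0.079100 + 0.073545 = 0.152645
The normalizing constant is 0.079×0.74×0.68 + 0.80659×0.74×0.32 + 0.4474×0.26×0.68 + 0.883954×0.26×0.32 = 0.383399
Posterior = 0.152645 / 0.383399 ≈ 0.398

With the extra evidence:
Numerator (weight on configurations with newsletter send): 0.4474·0.26 = 0.116324
The normalizing constant is 0.079·0.74 + 0.4474·0.26 = 0.174784
Posterior = 0.116324 / 0.174784 ≈ 0.666

Pr[newsletter send | traffic spike] ≈ 0.398; Pr[newsletter send | traffic spike, ¬viral social-media post] ≈ 0.666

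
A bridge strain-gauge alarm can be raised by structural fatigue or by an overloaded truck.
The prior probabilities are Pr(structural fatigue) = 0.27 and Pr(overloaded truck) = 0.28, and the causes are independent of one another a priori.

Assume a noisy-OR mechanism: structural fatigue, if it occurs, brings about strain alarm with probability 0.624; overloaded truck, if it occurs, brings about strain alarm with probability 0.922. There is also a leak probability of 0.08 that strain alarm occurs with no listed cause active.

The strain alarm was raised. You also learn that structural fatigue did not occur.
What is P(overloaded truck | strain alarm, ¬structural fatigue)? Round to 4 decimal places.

P(overloaded truck | strain alarm, ¬structural fatigue) ≈ 0.8186

Under noisy-OR, P(strain alarm | causes) = 1 − (1−0.08)·∏(1−qᵢ) over the active causes.
Sum P(strain alarm|·) weighted by the priors over both values of overloaded truck:
  P(strain alarm | ¬structural fatigue) = 0.08·0.72 + 0.92824·0.28
        = 0.057600 + 0.259907 = 0.317507
The terms with overloaded truck present sum to 0.259907, so
  P(overloaded truck | strain alarm, ¬structural fatigue) = 0.259907 / 0.317507 ≈ 0.8186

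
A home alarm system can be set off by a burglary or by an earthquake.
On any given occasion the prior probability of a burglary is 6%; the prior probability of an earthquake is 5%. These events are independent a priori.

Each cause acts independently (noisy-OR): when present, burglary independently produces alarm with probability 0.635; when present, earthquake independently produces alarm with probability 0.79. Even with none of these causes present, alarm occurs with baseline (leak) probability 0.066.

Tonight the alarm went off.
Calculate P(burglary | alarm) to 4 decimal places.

Under noisy-OR, P(alarm | causes) = 1 − (1−0.066)·∏(1−qᵢ) over the active causes.
By total probability over the 4 (burglary, earthquake) configurations:
  P(alarm) = 0.066×0.94×0.95 + 0.80386×0.94×0.05 + 0.65909×0.06×0.95 + 0.928409×0.06×0.05
        = 0.058938 + 0.037781 + 0.037568 + 0.002785 = 0.137072
Configurations with burglary contribute 0.040353, so
  P(burglary | alarm) = 0.040353 / 0.137072 ≈ 0.2944

P(burglary | alarm) ≈ 0.2944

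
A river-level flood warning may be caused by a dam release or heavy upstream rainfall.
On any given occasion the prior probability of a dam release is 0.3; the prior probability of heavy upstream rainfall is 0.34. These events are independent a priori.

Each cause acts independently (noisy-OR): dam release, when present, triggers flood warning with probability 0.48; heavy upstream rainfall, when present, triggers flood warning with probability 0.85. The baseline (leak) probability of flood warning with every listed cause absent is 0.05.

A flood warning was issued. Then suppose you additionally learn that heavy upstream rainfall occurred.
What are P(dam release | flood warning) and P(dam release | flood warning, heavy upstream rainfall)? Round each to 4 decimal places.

Under noisy-OR, P(flood warning | causes) = 1 − (1−0.05)·∏(1−qᵢ) over the active causes.
Sum P(flood warning|·) weighted by the priors over the 4 (dam release, heavy upstream rainfall) configurations:
  P(flood warning) = 0.05×0.7×0.66 + 0.8575×0.7×0.34 + 0.506×0.3×0.66 + 0.9259×0.3×0.34
        = 0.023100 + 0.204085 + 0.100188 + 0.094442 = 0.421815
The terms with dam release present sum to 0.194630, so
  P(dam release | flood warning) = 0.194630 / 0.421815 ≈ 0.4614

Now condition on the additional information:
Weight on dam release=true, given the evidence: 0.9259×0.3 = 0.277770
Normalizer over all consistent configurations: 0.8575×0.7 + 0.9259×0.3 = 0.878020
Posterior = 0.277770 / 0.878020 ≈ 0.3164
Conditioning on heavy upstream rainfall lowers the posterior on dam release: the classic explaining-away effect in a common-effect structure.

P(dam release | flood warning) ≈ 0.4614; P(dam release | flood warning, heavy upstream rainfall) ≈ 0.3164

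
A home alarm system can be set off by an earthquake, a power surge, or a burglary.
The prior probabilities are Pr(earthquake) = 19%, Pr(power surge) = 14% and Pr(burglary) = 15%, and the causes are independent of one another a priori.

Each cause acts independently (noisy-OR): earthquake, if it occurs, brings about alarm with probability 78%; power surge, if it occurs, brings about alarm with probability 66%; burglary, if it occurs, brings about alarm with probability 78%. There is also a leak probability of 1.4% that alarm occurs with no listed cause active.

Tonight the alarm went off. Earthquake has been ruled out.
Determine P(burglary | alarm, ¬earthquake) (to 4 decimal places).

P(burglary | alarm, ¬earthquake) ≈ 0.5742

Under noisy-OR, P(alarm | causes) = 1 − (1−0.014)·∏(1−qᵢ) over the active causes.
P(alarm | ¬earthquake) = 0.014×0.86×0.85 + 0.78308×0.86×0.15 + 0.66476×0.14×0.85 + 0.926247×0.14×0.15 = 0.010234 + 0.101017 + 0.079106 + 0.019451 = 0.209808
Of this, 0.120468 comes from 0.101017 + 0.019451 (the burglary=true cases).
P(burglary | alarm, ¬earthquake) = 0.120468 / 0.209808 ≈ 0.5742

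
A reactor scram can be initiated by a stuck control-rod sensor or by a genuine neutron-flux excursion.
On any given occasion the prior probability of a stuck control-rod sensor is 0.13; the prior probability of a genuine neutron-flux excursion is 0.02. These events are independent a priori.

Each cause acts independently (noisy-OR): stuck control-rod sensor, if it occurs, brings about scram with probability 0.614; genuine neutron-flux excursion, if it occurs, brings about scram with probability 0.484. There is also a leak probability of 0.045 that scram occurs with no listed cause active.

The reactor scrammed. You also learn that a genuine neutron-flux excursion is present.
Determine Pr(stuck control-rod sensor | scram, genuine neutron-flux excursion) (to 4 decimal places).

Pr(stuck control-rod sensor | scram, genuine neutron-flux excursion) ≈ 0.1926

Under noisy-OR, P(scram | causes) = 1 − (1−0.045)·∏(1−qᵢ) over the active causes.
P(scram | genuine neutron-flux excursion) = 0.50722×0.87 + 0.809787×0.13 = 0.441281 + 0.105272 = 0.546553
Of this, 0.105272 comes from 0.809787×0.13 (the stuck control-rod sensor=true cases).
P(stuck control-rod sensor | scram, genuine neutron-flux excursion) = 0.105272 / 0.546553 ≈ 0.1926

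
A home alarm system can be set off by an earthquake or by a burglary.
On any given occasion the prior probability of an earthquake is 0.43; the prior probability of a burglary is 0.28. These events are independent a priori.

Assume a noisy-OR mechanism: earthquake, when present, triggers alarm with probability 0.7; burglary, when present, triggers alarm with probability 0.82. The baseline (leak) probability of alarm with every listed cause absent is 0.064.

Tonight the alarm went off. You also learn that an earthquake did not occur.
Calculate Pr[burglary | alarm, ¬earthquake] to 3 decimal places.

Pr[burglary | alarm, ¬earthquake] ≈ 0.835

Under noisy-OR, P(alarm | causes) = 1 − (1−0.064)·∏(1−qᵢ) over the active causes.
For the numerator, keep only burglary=true terms: 0.83152·0.28 = 0.232826
Normalizer over all consistent configurations: 0.064·0.72 + 0.83152·0.28 = 0.278906
P(burglary | alarm, ¬earthquake) = 0.232826/0.278906 ≈ 0.835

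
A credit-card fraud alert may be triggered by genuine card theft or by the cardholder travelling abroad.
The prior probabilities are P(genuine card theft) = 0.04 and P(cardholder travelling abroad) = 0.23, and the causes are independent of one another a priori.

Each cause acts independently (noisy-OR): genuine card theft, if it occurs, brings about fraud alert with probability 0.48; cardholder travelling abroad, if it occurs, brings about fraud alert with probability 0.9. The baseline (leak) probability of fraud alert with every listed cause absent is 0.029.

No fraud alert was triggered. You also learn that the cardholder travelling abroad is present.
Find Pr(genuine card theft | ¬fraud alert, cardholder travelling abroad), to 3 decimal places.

Under noisy-OR, P(fraud alert | causes) = 1 − (1−0.029)·∏(1−qᵢ) over the active causes.
By total probability over both values of genuine card theft:
  P(¬fraud alert | cardholder travelling abroad) = 0.0971*0.96 + 0.050492*0.04
        = 0.093216 + 0.002020 = 0.095236
Keeping only the genuine card theft-present terms gives 0.002020, so
  P(genuine card theft | ¬fraud alert, cardholder travelling abroad) = 0.002020 / 0.095236 ≈ 0.021

Pr(genuine card theft | ¬fraud alert, cardholder travelling abroad) ≈ 0.021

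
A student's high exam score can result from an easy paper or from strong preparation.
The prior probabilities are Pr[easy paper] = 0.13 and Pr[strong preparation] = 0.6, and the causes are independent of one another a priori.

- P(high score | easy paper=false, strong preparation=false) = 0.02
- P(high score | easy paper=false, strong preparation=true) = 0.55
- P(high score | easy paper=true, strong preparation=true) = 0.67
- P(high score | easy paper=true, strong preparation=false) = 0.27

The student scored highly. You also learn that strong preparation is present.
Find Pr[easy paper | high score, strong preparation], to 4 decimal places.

P(high score | strong preparation) = 0.55×0.87 + 0.67×0.13 = 0.478500 + 0.087100 = 0.565600
Of this, 0.087100 comes from 0.67×0.13 (the easy paper=true cases).
Hence the posterior is 0.087100/0.565600 ≈ 0.1540.

Pr[easy paper | high score, strong preparation] ≈ 0.1540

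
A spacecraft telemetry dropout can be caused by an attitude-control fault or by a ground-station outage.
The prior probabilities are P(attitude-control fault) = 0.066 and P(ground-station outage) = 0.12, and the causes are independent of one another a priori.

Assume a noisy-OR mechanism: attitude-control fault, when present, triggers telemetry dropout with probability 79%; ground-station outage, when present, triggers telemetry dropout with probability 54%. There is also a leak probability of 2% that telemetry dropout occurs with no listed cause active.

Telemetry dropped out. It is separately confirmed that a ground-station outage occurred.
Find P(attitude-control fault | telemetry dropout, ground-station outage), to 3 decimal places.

Under noisy-OR, P(telemetry dropout | causes) = 1 − (1−0.02)·∏(1−qᵢ) over the active causes.
P(telemetry dropout | ground-station outage) = 0.5492×0.934 + 0.905332×0.066 = 0.512953 + 0.059752 = 0.572705
Of this, 0.059752 comes from 0.905332×0.066 (the attitude-control fault=true cases).
P(attitude-control fault | telemetry dropout, ground-station outage) = 0.059752 / 0.572705 ≈ 0.104

P(attitude-control fault | telemetry dropout, ground-station outage) ≈ 0.104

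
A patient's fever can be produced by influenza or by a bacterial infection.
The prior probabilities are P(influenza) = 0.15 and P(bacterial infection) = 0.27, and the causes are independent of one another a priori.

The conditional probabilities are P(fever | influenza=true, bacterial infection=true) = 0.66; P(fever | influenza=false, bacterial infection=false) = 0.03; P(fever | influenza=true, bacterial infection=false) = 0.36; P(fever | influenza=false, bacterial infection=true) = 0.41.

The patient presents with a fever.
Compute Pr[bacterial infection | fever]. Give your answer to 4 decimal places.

P(fever) = 0.03·0.85·0.73 + 0.41·0.85·0.27 + 0.36·0.15·0.73 + 0.66·0.15·0.27 = 0.018615 + 0.094095 + 0.039420 + 0.026730 = 0.178860
The bacterial infection-present share is 0.094095 + 0.026730 = 0.120825.
So P(bacterial infection | fever) = 0.120825/0.178860 ≈ 0.6755.

Pr[bacterial infection | fever] ≈ 0.6755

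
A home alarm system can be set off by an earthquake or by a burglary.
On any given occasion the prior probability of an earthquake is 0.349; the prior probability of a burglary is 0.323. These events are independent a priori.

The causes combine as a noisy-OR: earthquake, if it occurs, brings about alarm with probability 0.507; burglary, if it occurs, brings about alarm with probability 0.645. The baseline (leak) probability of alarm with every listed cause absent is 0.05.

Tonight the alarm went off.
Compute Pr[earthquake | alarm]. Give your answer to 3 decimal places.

Pr[earthquake | alarm] ≈ 0.576

Under noisy-OR, P(alarm | causes) = 1 − (1−0.05)·∏(1−qᵢ) over the active causes.
By total probability over the 4 (earthquake, burglary) configurations:
  P(alarm) = 0.05·0.651·0.677 + 0.66275·0.651·0.323 + 0.53165·0.349·0.677 + 0.833736·0.349·0.323
        = 0.022036 + 0.139358 + 0.125615 + 0.093985 = 0.380994
Configurations with earthquake contribute 0.219600, so
  P(earthquake | alarm) = 0.219600 / 0.380994 ≈ 0.576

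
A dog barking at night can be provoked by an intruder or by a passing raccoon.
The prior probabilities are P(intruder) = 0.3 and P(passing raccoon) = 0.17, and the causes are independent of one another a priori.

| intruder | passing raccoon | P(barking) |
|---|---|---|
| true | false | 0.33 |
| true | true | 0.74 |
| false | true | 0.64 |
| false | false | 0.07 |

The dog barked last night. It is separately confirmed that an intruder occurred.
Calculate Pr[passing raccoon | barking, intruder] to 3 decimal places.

Pr[passing raccoon | barking, intruder] ≈ 0.315

Enumerate both values of passing raccoon and weight by the priors:
  P(barking | intruder) = 0.33×0.83 + 0.74×0.17
        = 0.273900 + 0.125800 = 0.399700
Keeping only the passing raccoon-present terms gives 0.125800, so
  P(passing raccoon | barking, intruder) = 0.125800 / 0.399700 ≈ 0.315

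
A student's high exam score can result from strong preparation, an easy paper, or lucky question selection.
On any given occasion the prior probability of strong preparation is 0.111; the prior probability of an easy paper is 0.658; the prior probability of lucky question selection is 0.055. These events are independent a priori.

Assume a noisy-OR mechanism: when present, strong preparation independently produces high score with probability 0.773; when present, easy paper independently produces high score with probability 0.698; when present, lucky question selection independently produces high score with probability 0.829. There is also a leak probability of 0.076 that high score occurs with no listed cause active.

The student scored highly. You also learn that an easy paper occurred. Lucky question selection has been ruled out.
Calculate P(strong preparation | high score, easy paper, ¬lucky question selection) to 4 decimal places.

Under noisy-OR, P(high score | causes) = 1 − (1−0.076)·∏(1−qᵢ) over the active causes.
P(high score | easy paper, ¬lucky question selection) = 0.720952*0.889 + 0.936656*0.111 = 0.640926 + 0.103969 = 0.744895
Restricting to configurations with strong preparation present: 0.936656*0.111 = 0.103969.
P(strong preparation | high score, easy paper, ¬lucky question selection) = 0.103969 / 0.744895 ≈ 0.1396

P(strong preparation | high score, easy paper, ¬lucky question selection) ≈ 0.1396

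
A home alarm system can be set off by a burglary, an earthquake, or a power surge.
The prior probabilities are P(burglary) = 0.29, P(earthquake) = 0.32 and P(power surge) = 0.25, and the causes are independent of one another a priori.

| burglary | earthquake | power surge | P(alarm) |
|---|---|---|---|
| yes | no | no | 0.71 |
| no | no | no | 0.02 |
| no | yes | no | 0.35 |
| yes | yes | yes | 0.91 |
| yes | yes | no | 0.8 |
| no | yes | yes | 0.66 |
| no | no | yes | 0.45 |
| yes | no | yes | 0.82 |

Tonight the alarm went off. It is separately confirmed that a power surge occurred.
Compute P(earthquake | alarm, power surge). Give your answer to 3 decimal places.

P(earthquake | alarm, power surge) ≈ 0.382

Weight on earthquake=true, given the evidence: 0.149952 + 0.084448 = 0.234400
The normalizing constant is 0.45*0.71*0.68 + 0.66*0.71*0.32 + 0.82*0.29*0.68 + 0.91*0.29*0.32 = 0.613364
Posterior = 0.234400 / 0.613364 ≈ 0.382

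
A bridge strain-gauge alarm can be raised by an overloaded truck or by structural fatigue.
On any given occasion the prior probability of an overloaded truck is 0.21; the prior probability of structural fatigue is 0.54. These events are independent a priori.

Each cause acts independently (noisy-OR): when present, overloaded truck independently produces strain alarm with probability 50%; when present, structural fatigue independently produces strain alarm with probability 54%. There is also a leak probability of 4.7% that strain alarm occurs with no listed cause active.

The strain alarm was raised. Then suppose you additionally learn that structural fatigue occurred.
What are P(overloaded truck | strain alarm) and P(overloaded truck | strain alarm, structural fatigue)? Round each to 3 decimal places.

P(overloaded truck | strain alarm) ≈ 0.351; P(overloaded truck | strain alarm, structural fatigue) ≈ 0.270

Under noisy-OR, P(strain alarm | causes) = 1 − (1−0.047)·∏(1−qᵢ) over the active causes.
Enumerate the 4 (overloaded truck, structural fatigue) configurations and weight by the priors:
  P(strain alarm) = 0.047·0.79·0.46 + 0.56162·0.79·0.54 + 0.5235·0.21·0.46 + 0.78081·0.21·0.54
        = 0.017080 + 0.239587 + 0.050570 + 0.088544 = 0.395781
Keeping only the overloaded truck-present terms gives 0.139114, so
  P(overloaded truck | strain alarm) = 0.139114 / 0.395781 ≈ 0.351

With the extra evidence:
For the numerator, keep only overloaded truck=true terms: 0.78081*0.21 = 0.163970
The normalizing constant is 0.56162*0.79 + 0.78081*0.21 = 0.607650
Posterior = 0.163970 / 0.607650 ≈ 0.270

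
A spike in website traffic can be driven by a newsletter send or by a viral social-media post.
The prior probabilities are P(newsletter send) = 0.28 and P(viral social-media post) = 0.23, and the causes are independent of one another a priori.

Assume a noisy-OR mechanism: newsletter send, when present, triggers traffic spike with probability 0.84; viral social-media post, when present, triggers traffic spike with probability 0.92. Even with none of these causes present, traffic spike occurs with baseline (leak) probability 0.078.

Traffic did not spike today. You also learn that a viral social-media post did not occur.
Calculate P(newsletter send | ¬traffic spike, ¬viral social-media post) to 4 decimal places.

Under noisy-OR, P(traffic spike | causes) = 1 − (1−0.078)·∏(1−qᵢ) over the active causes.
Sum P(¬traffic spike|·) weighted by the priors over both values of newsletter send:
  P(¬traffic spike | ¬viral social-media post) = 0.922×0.72 + 0.14752×0.28
        = 0.663840 + 0.041306 = 0.705146
Keeping only the newsletter send-present terms gives 0.041306, so
  P(newsletter send | ¬traffic spike, ¬viral social-media post) = 0.041306 / 0.705146 ≈ 0.0586

P(newsletter send | ¬traffic spike, ¬viral social-media post) ≈ 0.0586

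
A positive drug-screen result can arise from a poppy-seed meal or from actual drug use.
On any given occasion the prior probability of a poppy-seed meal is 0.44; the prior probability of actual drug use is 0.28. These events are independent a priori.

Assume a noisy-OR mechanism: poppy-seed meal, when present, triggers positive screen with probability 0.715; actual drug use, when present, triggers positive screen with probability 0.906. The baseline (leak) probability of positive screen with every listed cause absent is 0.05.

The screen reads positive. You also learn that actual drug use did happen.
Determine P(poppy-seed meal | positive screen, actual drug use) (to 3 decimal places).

P(poppy-seed meal | positive screen, actual drug use) ≈ 0.457

Under noisy-OR, P(positive screen | causes) = 1 − (1−0.05)·∏(1−qᵢ) over the active causes.
By total probability over both values of poppy-seed meal:
  P(positive screen | actual drug use) = 0.9107·0.56 + 0.974549·0.44
        = 0.509992 + 0.428802 = 0.938794
Keeping only the poppy-seed meal-present terms gives 0.428802, so
  P(poppy-seed meal | positive screen, actual drug use) = 0.428802 / 0.938794 ≈ 0.457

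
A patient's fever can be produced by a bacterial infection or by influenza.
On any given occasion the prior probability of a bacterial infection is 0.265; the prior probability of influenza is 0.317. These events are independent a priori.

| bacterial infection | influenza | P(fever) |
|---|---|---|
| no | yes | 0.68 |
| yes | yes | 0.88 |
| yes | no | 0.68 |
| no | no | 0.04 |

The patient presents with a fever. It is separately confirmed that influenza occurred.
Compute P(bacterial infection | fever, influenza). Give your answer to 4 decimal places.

P(fever | influenza) = 0.68*0.735 + 0.88*0.265 = 0.499800 + 0.233200 = 0.733000
The bacterial infection-present share is 0.88*0.265 = 0.233200.
Hence the posterior is 0.233200/0.733000 ≈ 0.3181.

P(bacterial infection | fever, influenza) ≈ 0.3181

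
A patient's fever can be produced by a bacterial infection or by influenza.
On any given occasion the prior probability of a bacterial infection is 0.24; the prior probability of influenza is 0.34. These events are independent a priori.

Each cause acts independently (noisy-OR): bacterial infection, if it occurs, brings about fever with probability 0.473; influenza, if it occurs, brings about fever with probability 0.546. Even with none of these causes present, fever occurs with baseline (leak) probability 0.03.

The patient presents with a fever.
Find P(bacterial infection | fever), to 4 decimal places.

Under noisy-OR, P(fever | causes) = 1 − (1−0.03)·∏(1−qᵢ) over the active causes.
P(fever) = 0.03*0.76*0.66 + 0.55962*0.76*0.34 + 0.48881*0.24*0.66 + 0.76792*0.24*0.34 = 0.015048 + 0.144606 + 0.077428 + 0.062662 = 0.299744
Of this, 0.140090 comes from 0.077428 + 0.062662 (the bacterial infection=true cases).
Hence the posterior is 0.140090/0.299744 ≈ 0.4674.

P(bacterial infection | fever) ≈ 0.4674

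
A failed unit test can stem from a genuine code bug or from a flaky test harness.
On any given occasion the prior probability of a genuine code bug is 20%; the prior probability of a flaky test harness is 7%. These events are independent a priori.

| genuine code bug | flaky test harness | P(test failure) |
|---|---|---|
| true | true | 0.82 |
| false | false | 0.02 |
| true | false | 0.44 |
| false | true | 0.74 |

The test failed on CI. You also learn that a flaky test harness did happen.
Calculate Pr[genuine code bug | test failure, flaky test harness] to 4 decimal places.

Pr[genuine code bug | test failure, flaky test harness] ≈ 0.2169

Weight on genuine code bug=true, given the evidence: 0.82·0.2 = 0.164000
Denominator P(test failure | flaky test harness): 0.74·0.8 + 0.82·0.2 = 0.756000
Posterior = 0.164000 / 0.756000 ≈ 0.2169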